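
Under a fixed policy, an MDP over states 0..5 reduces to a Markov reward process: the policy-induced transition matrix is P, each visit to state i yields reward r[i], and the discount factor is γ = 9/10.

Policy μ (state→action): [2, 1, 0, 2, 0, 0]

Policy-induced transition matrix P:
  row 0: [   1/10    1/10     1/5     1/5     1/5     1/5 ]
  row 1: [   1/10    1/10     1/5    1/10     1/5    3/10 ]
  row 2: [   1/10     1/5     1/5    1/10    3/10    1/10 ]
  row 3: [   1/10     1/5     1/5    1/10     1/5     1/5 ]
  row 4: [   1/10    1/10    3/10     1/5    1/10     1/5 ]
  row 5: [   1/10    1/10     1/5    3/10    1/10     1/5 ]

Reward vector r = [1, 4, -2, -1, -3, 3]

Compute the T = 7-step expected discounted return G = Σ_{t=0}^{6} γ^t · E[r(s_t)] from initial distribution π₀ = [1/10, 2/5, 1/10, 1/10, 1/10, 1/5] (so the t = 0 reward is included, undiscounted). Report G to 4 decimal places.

t=0: π = [0.1000, 0.4000, 0.1000, 0.1000, 0.1000, 0.2000], E[r] = 1.7000, γ^t·E[r] = 1.700000, running G = 1.700000
t=1: π = [0.1000, 0.1200, 0.2100, 0.1600, 0.1800, 0.2300], E[r] = 0.1500, γ^t·E[r] = 0.135000, running G = 1.835000
t=2: π = [0.1000, 0.1370, 0.2180, 0.1740, 0.1800, 0.1910], E[r] = 0.0710, γ^t·E[r] = 0.057510, running G = 1.892510
t=3: π = [0.1000, 0.1392, 0.2180, 0.1662, 0.1847, 0.1919], E[r] = 0.0762, γ^t·E[r] = 0.055550, running G = 1.948060
t=4: π = [0.1000, 0.1384, 0.2185, 0.1669, 0.1841, 0.1921], E[r] = 0.0738, γ^t·E[r] = 0.048440, running G = 1.996500
t=5: π = [0.1000, 0.1385, 0.2184, 0.1668, 0.1842, 0.1920], E[r] = 0.0738, γ^t·E[r] = 0.043569, running G = 2.040068
t=6: π = [0.1000, 0.1385, 0.2184, 0.1668, 0.1842, 0.1920], E[r] = 0.0738, γ^t·E[r] = 0.039226, running G = 2.079295

G = 2.0793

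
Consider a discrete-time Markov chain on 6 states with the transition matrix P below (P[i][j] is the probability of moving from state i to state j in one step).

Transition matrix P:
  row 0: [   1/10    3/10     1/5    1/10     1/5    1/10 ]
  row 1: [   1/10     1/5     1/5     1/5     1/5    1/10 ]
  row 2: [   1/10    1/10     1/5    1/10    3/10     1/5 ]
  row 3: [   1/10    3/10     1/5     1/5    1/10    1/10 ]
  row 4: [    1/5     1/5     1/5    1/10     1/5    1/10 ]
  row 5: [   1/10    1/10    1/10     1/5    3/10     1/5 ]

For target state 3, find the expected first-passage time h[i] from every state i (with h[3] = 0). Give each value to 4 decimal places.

h = [7.5439, 6.8581, 7.6193, 0.0000, 7.6125, 6.8573]

First-step conditioning: h[3] = 0; for i ≠ 3, h[i] = 1 + Σ_k P[i][k]·h[k].
  h[0] = 1 + 1/10·h[0] + 3/10·h[1] + 1/5·h[2] + 1/5·h[4] + 1/10·h[5]
  h[1] = 1 + 1/10·h[0] + 1/5·h[1] + 1/5·h[2] + 1/5·h[4] + 1/10·h[5]
  h[2] = 1 + 1/10·h[0] + 1/10·h[1] + 1/5·h[2] + 3/10·h[4] + 1/5·h[5]
  h[4] = 1 + 1/5·h[0] + 1/5·h[1] + 1/5·h[2] + 1/5·h[4] + 1/10·h[5]
  h[5] = 1 + 1/10·h[0] + 1/10·h[1] + 1/10·h[2] + 3/10·h[4] + 1/5·h[5]
Solving the 5×5 linear system over states ≠ 3 gives exactly h = [100100/13269, 91000/13269, 33700/4423, 0, 33670/4423, 30330/4423] (h[3] = 0 is the target).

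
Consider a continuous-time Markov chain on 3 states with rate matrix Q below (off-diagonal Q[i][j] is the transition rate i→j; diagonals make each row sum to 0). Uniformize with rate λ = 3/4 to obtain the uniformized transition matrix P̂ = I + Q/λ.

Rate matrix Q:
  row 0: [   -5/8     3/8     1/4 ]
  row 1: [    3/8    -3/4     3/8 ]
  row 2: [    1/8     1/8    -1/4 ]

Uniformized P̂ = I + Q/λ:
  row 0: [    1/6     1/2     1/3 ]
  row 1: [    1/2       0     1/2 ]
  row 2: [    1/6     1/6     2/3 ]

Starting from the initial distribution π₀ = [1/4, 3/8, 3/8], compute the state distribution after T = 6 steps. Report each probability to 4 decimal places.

π = [0.2364, 0.2111, 0.5525]

t=0: π = [0.2500, 0.3750, 0.3750]
t=1: π = [0.2917, 0.1875, 0.5208]
t=2: π = [0.2292, 0.2326, 0.5382]
t=3: π = [0.2442, 0.2043, 0.5515]
t=4: π = [0.2348, 0.2140, 0.5512]
t=5: π = [0.2380, 0.2092, 0.5527]
t=6: π = [0.2364, 0.2111, 0.5525]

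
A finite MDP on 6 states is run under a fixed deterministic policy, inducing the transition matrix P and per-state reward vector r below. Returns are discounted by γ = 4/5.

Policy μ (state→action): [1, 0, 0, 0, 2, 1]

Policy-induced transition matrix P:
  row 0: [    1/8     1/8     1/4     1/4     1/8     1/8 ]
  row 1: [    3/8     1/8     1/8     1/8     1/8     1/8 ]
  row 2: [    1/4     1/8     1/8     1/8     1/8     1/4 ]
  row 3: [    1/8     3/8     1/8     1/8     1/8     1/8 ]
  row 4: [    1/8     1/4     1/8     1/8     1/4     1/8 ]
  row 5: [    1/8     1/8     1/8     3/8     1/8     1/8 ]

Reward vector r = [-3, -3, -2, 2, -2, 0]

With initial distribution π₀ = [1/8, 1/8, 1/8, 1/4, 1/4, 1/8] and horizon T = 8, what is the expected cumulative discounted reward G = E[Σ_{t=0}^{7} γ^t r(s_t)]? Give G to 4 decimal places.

t=0: π = [0.1250, 0.1250, 0.1250, 0.2500, 0.2500, 0.1250], E[r] = -1.0000, γ^t·E[r] = -1.000000, running G = -1.000000
t=1: π = [0.1719, 0.2188, 0.1406, 0.1719, 0.1563, 0.1406], E[r] = -1.4219, γ^t·E[r] = -1.137500, running G = -2.137500
t=2: π = [0.1973, 0.1875, 0.1465, 0.1816, 0.1445, 0.1426], E[r] = -1.3730, γ^t·E[r] = -0.878750, running G = -3.016250
t=3: π = [0.1902, 0.1885, 0.1497, 0.1853, 0.1431, 0.1433], E[r] = -1.3508, γ^t·E[r] = -0.691625, running G = -3.707875
t=4: π = [0.1908, 0.1892, 0.1488, 0.1846, 0.1429, 0.1437], E[r] = -1.3542, γ^t·E[r] = -0.554688, running G = -4.262563
t=5: π = [0.1909, 0.1890, 0.1489, 0.1848, 0.1429, 0.1436], E[r] = -1.3536, γ^t·E[r] = -0.443546, running G = -4.706109
t=6: π = [0.1909, 0.1891, 0.1489, 0.1848, 0.1429, 0.1436], E[r] = -1.3537, γ^t·E[r] = -0.354852, running G = -5.060961
t=7: π = [0.1909, 0.1890, 0.1489, 0.1848, 0.1429, 0.1436], E[r] = -1.3537, γ^t·E[r] = -0.283884, running G = -5.344845

G = -5.3448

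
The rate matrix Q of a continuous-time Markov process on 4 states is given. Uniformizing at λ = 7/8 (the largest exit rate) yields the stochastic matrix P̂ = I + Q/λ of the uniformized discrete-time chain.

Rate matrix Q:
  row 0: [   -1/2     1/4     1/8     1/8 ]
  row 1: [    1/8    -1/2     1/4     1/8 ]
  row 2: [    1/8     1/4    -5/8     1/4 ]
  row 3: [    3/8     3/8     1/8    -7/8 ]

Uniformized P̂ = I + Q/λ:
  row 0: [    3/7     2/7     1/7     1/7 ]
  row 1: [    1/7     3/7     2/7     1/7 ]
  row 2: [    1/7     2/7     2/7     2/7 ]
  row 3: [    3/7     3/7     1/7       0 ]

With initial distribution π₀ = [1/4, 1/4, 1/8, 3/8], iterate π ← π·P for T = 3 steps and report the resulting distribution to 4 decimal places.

t=0: π = [0.2500, 0.2500, 0.1250, 0.3750]
t=1: π = [0.3214, 0.3750, 0.1964, 0.1071]
t=2: π = [0.2653, 0.3546, 0.2245, 0.1556]
t=3: π = [0.2631, 0.3586, 0.2256, 0.1527]

π = [0.2631, 0.3586, 0.2256, 0.1527]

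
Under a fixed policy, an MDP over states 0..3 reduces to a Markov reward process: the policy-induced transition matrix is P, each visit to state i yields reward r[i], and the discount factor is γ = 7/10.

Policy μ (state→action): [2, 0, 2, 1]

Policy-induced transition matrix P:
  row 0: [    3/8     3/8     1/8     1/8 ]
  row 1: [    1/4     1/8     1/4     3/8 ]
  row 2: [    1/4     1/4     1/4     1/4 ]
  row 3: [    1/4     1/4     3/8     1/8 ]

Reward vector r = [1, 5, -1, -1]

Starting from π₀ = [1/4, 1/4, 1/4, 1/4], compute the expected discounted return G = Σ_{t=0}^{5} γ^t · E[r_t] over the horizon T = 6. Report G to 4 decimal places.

G = 3.1022

t=0: π = [0.2500, 0.2500, 0.2500, 0.2500], E[r] = 1.0000, γ^t·E[r] = 1.000000, running G = 1.000000
t=1: π = [0.2813, 0.2500, 0.2500, 0.2188], E[r] = 1.0625, γ^t·E[r] = 0.743750, running G = 1.743750
t=2: π = [0.2852, 0.2539, 0.2422, 0.2188], E[r] = 1.0938, γ^t·E[r] = 0.535938, running G = 2.279688
t=3: π = [0.2856, 0.2539, 0.2417, 0.2188], E[r] = 1.0947, γ^t·E[r] = 0.375491, running G = 2.655179
t=4: π = [0.2857, 0.2540, 0.2416, 0.2187], E[r] = 1.0952, γ^t·E[r] = 0.262961, running G = 2.918140
t=5: π = [0.2857, 0.2540, 0.2416, 0.2187], E[r] = 1.0952, γ^t·E[r] = 0.184075, running G = 3.102215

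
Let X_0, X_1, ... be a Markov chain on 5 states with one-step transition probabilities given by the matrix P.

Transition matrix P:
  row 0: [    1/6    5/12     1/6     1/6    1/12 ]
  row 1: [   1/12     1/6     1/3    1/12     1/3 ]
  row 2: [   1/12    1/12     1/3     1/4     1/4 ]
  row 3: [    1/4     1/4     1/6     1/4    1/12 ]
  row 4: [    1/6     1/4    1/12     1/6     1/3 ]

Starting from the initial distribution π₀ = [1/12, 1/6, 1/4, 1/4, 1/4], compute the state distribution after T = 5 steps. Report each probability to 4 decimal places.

t=0: π = [0.0833, 0.1667, 0.2500, 0.2500, 0.2500]
t=1: π = [0.1528, 0.2083, 0.2153, 0.1944, 0.2292]
t=2: π = [0.1476, 0.2222, 0.2182, 0.1834, 0.2286]
t=3: π = [0.1453, 0.2197, 0.2210, 0.1816, 0.2324]
t=4: π = [0.1451, 0.2191, 0.2208, 0.1819, 0.2332]
t=5: π = [0.1452, 0.2191, 0.2205, 0.1820, 0.2332]

π = [0.1452, 0.2191, 0.2205, 0.1820, 0.2332]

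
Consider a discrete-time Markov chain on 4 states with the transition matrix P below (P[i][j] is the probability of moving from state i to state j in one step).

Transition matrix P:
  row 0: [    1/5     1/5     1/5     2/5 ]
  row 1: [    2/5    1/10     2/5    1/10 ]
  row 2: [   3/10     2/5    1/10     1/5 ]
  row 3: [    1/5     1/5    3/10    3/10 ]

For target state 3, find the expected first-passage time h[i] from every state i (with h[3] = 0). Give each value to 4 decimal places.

h = [3.4615, 4.5562, 4.2899, 0.0000]

First-step conditioning: h[3] = 0; for i ≠ 3, h[i] = 1 + Σ_k P[i][k]·h[k].
  h[0] = 1 + 1/5·h[0] + 1/5·h[1] + 1/5·h[2]
  h[1] = 1 + 2/5·h[0] + 1/10·h[1] + 2/5·h[2]
  h[2] = 1 + 3/10·h[0] + 2/5·h[1] + 1/10·h[2]
Solving the 3×3 linear system over states ≠ 3 gives exactly h = [45/13, 770/169, 725/169, 0] (h[3] = 0 is the target).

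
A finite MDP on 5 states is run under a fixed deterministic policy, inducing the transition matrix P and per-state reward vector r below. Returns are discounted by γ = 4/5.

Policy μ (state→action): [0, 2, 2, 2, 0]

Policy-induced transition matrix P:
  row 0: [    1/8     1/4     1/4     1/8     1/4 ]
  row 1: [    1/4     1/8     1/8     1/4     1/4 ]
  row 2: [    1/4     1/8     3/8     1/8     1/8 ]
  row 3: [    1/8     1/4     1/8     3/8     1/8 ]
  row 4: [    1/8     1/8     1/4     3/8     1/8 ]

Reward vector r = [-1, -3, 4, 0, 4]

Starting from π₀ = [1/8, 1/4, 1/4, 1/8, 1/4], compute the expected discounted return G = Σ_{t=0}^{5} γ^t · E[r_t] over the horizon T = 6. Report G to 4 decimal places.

t=0: π = [0.1250, 0.2500, 0.2500, 0.1250, 0.2500], E[r] = 1.1250, γ^t·E[r] = 1.125000, running G = 1.125000
t=1: π = [0.1875, 0.1563, 0.2344, 0.2500, 0.1719], E[r] = 0.9688, γ^t·E[r] = 0.775000, running G = 1.900000
t=2: π = [0.1738, 0.1797, 0.2285, 0.2500, 0.1680], E[r] = 0.8730, γ^t·E[r] = 0.558750, running G = 2.458750
t=3: π = [0.1760, 0.1780, 0.2249, 0.2520, 0.1692], E[r] = 0.8662, γ^t·E[r] = 0.443500, running G = 2.902250
t=4: π = [0.1754, 0.1785, 0.2244, 0.2525, 0.1693], E[r] = 0.8636, γ^t·E[r] = 0.353738, running G = 3.255988
t=5: π = [0.1754, 0.1785, 0.2242, 0.2528, 0.1692], E[r] = 0.8628, γ^t·E[r] = 0.282715, running G = 3.538703

G = 3.5387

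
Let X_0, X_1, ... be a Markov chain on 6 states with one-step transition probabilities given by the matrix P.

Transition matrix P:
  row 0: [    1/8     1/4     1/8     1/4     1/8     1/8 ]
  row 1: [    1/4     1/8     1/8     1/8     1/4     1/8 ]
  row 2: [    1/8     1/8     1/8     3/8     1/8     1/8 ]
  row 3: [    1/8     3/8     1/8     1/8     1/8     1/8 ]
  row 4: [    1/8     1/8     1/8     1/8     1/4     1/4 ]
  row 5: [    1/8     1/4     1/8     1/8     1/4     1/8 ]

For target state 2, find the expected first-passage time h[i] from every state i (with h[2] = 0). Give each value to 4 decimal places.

First-step conditioning: h[2] = 0; for i ≠ 2, h[i] = 1 + Σ_k P[i][k]·h[k].
  h[0] = 1 + 1/8·h[0] + 1/4·h[1] + 1/4·h[3] + 1/8·h[4] + 1/8·h[5]
  h[1] = 1 + 1/4·h[0] + 1/8·h[1] + 1/8·h[3] + 1/4·h[4] + 1/8·h[5]
  h[3] = 1 + 1/8·h[0] + 3/8·h[1] + 1/8·h[3] + 1/8·h[4] + 1/8·h[5]
  h[4] = 1 + 1/8·h[0] + 1/8·h[1] + 1/8·h[3] + 1/4·h[4] + 1/4·h[5]
  h[5] = 1 + 1/8·h[0] + 1/4·h[1] + 1/8·h[3] + 1/4·h[4] + 1/8·h[5]
Solving the 5×5 linear system over states ≠ 2 gives exactly h = [8, 8, 0, 8, 8, 8] (h[2] = 0 is the target).

h = [8.0000, 8.0000, 0.0000, 8.0000, 8.0000, 8.0000]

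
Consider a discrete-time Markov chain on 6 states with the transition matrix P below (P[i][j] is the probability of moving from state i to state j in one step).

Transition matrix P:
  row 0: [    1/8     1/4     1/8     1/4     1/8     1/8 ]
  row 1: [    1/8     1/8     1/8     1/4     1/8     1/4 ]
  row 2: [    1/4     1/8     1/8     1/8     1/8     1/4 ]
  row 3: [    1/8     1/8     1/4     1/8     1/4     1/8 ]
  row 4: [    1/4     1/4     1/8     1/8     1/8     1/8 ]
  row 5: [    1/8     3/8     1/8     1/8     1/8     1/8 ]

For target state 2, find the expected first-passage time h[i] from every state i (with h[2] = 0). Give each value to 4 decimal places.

h = [6.7295, 6.7399, 0.0000, 5.9909, 6.8218, 6.8231]

First-step conditioning: h[2] = 0; for i ≠ 2, h[i] = 1 + Σ_k P[i][k]·h[k].
  h[0] = 1 + 1/8·h[0] + 1/4·h[1] + 1/4·h[3] + 1/8·h[4] + 1/8·h[5]
  h[1] = 1 + 1/8·h[0] + 1/8·h[1] + 1/4·h[3] + 1/8·h[4] + 1/4·h[5]
  h[3] = 1 + 1/8·h[0] + 1/8·h[1] + 1/8·h[3] + 1/4·h[4] + 1/8·h[5]
  h[4] = 1 + 1/4·h[0] + 1/4·h[1] + 1/8·h[3] + 1/8·h[4] + 1/8·h[5]
  h[5] = 1 + 1/8·h[0] + 3/8·h[1] + 1/8·h[3] + 1/8·h[4] + 1/8·h[5]
Solving the 5×5 linear system over states ≠ 2 gives exactly h = [5175/769, 5183/769, 0, 4607/769, 5246/769, 5247/769] (h[2] = 0 is the target).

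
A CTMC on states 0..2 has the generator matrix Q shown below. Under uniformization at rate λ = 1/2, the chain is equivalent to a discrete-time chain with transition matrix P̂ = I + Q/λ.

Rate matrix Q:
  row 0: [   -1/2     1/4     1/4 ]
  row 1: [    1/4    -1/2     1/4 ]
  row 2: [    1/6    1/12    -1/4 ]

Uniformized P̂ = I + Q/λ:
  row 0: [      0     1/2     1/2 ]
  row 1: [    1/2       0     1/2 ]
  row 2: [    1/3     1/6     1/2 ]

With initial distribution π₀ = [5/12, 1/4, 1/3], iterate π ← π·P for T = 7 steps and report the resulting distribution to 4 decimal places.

t=0: π = [0.4167, 0.2500, 0.3333]
t=1: π = [0.2361, 0.2639, 0.5000]
t=2: π = [0.2986, 0.2014, 0.5000]
t=3: π = [0.2674, 0.2326, 0.5000]
t=4: π = [0.2830, 0.2170, 0.5000]
t=5: π = [0.2752, 0.2248, 0.5000]
t=6: π = [0.2791, 0.2209, 0.5000]
t=7: π = [0.2771, 0.2229, 0.5000]

π = [0.2771, 0.2229, 0.5000]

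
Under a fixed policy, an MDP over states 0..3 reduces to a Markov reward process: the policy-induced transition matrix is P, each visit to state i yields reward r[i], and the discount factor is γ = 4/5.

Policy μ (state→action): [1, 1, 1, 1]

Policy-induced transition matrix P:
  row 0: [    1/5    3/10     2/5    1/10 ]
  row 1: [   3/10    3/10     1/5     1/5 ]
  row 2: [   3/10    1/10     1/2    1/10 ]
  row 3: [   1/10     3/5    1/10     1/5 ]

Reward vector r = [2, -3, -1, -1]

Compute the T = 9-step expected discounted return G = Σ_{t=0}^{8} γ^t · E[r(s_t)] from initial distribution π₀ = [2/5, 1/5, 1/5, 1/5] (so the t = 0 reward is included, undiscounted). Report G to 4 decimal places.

G = -3.0356

t=0: π = [0.4000, 0.2000, 0.2000, 0.2000], E[r] = -0.2000, γ^t·E[r] = -0.200000, running G = -0.200000
t=1: π = [0.2200, 0.3200, 0.3200, 0.1400], E[r] = -0.9800, γ^t·E[r] = -0.784000, running G = -0.984000
t=2: π = [0.2500, 0.2780, 0.3260, 0.1460], E[r] = -0.8060, γ^t·E[r] = -0.515840, running G = -1.499840
t=3: π = [0.2458, 0.2786, 0.3332, 0.1424], E[r] = -0.8198, γ^t·E[r] = -0.419738, running G = -1.919578
t=4: π = [0.2469, 0.2761, 0.3349, 0.1421], E[r] = -0.8113, γ^t·E[r] = -0.332325, running G = -2.251902
t=5: π = [0.2469, 0.2757, 0.3356, 0.1418], E[r] = -0.8107, γ^t·E[r] = -0.265634, running G = -2.517536
t=6: π = [0.2469, 0.2754, 0.3359, 0.1417], E[r] = -0.8100, γ^t·E[r] = -0.212334, running G = -2.729870
t=7: π = [0.2470, 0.2753, 0.3360, 0.1417], E[r] = -0.8098, γ^t·E[r] = -0.169833, running G = -2.899703
t=8: π = [0.2470, 0.2753, 0.3360, 0.1417], E[r] = -0.8098, γ^t·E[r] = -0.135854, running G = -3.035557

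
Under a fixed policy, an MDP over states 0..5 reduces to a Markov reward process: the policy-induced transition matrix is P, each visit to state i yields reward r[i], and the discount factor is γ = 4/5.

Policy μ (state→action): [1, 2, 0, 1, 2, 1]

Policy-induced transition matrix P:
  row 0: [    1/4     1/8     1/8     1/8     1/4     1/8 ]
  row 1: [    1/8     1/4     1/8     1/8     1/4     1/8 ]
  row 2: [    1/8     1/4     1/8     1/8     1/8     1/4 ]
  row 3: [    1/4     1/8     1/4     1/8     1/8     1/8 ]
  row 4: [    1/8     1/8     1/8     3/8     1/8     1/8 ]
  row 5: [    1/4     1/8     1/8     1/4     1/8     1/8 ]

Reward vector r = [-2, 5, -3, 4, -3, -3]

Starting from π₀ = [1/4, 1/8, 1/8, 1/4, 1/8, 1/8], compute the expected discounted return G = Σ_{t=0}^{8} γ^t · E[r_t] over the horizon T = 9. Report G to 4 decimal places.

t=0: π = [0.2500, 0.1250, 0.1250, 0.2500, 0.1250, 0.1250], E[r] = 0.0000, γ^t·E[r] = 0.000000, running G = 0.000000
t=1: π = [0.2031, 0.1563, 0.1563, 0.1719, 0.1719, 0.1406], E[r] = -0.3438, γ^t·E[r] = -0.275000, running G = -0.275000
t=2: π = [0.1895, 0.1641, 0.1465, 0.1855, 0.1699, 0.1445], E[r] = -0.1992, γ^t·E[r] = -0.127500, running G = -0.402500
t=3: π = [0.1899, 0.1638, 0.1482, 0.1855, 0.1692, 0.1433], E[r] = -0.2007, γ^t·E[r] = -0.102750, running G = -0.505250
t=4: π = [0.1898, 0.1640, 0.1482, 0.1852, 0.1692, 0.1435], E[r] = -0.2017, γ^t·E[r] = -0.082600, running G = -0.587850
t=5: π = [0.1898, 0.1640, 0.1482, 0.1852, 0.1692, 0.1435], E[r] = -0.2013, γ^t·E[r] = -0.065950, running G = -0.653800
t=6: π = [0.1898, 0.1640, 0.1482, 0.1852, 0.1692, 0.1435], E[r] = -0.2013, γ^t·E[r] = -0.052760, running G = -0.706560
t=7: π = [0.1898, 0.1640, 0.1482, 0.1852, 0.1692, 0.1435], E[r] = -0.2013, γ^t·E[r] = -0.042208, running G = -0.748768
t=8: π = [0.1898, 0.1640, 0.1482, 0.1852, 0.1692, 0.1435], E[r] = -0.2013, γ^t·E[r] = -0.033767, running G = -0.782534

G = -0.7825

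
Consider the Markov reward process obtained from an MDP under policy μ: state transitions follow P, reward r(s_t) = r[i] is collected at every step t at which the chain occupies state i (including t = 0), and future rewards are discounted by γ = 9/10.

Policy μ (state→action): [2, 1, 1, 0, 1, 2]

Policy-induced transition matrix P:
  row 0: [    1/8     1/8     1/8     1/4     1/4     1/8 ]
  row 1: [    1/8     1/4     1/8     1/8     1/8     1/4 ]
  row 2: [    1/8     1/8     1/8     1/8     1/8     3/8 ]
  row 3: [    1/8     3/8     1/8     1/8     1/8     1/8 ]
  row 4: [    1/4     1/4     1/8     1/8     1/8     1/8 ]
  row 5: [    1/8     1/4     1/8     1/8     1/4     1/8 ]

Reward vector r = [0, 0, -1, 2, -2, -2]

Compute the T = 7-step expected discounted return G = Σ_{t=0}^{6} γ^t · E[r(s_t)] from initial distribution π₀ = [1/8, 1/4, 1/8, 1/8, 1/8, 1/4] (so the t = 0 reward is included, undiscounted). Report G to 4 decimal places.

G = -2.9309

t=0: π = [0.1250, 0.2500, 0.1250, 0.1250, 0.1250, 0.2500], E[r] = -0.6250, γ^t·E[r] = -0.625000, running G = -0.625000
t=1: π = [0.1406, 0.2344, 0.1250, 0.1406, 0.1719, 0.1875], E[r] = -0.5625, γ^t·E[r] = -0.506250, running G = -1.131250
t=2: π = [0.1465, 0.2344, 0.1250, 0.1426, 0.1660, 0.1855], E[r] = -0.5430, γ^t·E[r] = -0.439805, running G = -1.571055
t=3: π = [0.1458, 0.2339, 0.1250, 0.1433, 0.1665, 0.1855], E[r] = -0.5425, γ^t·E[r] = -0.395468, running G = -1.966523
t=4: π = [0.1458, 0.2341, 0.1250, 0.1432, 0.1664, 0.1855], E[r] = -0.5424, γ^t·E[r] = -0.355841, running G = -2.322364
t=5: π = [0.1458, 0.2341, 0.1250, 0.1432, 0.1664, 0.1855], E[r] = -0.5424, γ^t·E[r] = -0.320275, running G = -2.642640
t=6: π = [0.1458, 0.2341, 0.1250, 0.1432, 0.1664, 0.1855], E[r] = -0.5424, γ^t·E[r] = -0.288248, running G = -2.930888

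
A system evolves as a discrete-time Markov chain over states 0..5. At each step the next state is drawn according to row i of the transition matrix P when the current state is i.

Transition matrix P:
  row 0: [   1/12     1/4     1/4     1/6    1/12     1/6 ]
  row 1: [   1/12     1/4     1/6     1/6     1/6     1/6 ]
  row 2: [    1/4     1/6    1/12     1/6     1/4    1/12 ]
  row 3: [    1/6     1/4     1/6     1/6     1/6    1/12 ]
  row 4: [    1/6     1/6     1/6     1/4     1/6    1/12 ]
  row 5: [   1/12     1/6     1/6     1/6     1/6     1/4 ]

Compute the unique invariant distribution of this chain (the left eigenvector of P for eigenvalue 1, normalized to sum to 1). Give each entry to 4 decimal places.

π = [0.1399, 0.2110, 0.1646, 0.1807, 0.1687, 0.1351]

Balance equations π_j = Σ_i π_i·P[i][j]:
  π_0 = 1/12·π_0 + 1/12·π_1 + 1/4·π_2 + 1/6·π_3 + 1/6·π_4 + 1/12·π_5
  π_1 = 1/4·π_0 + 1/4·π_1 + 1/6·π_2 + 1/4·π_3 + 1/6·π_4 + 1/6·π_5
  π_2 = 1/4·π_0 + 1/6·π_1 + 1/12·π_2 + 1/6·π_3 + 1/6·π_4 + 1/6·π_5
  π_3 = 1/6·π_0 + 1/6·π_1 + 1/6·π_2 + 1/6·π_3 + 1/4·π_4 + 1/6·π_5
  π_4 = 1/12·π_0 + 1/6·π_1 + 1/4·π_2 + 1/6·π_3 + 1/6·π_4 + 1/6·π_5
  normalize: π_0 + π_1 + π_2 + π_3 + π_4 + π_5 = 1
Solving the linear system gives exactly π = [781/5583, 12956/61413, 919/5583, 1009/5583, 314/1861, 8296/61413].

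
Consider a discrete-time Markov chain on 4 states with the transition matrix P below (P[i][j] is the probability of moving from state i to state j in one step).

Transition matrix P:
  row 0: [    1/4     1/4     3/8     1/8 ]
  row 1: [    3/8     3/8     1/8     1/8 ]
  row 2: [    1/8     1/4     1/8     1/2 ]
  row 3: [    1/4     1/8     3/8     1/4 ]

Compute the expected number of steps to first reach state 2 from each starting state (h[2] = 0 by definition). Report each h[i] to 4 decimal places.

h = [3.2397, 4.1653, 0.0000, 3.1074]

First-step conditioning: h[2] = 0; for i ≠ 2, h[i] = 1 + Σ_k P[i][k]·h[k].
  h[0] = 1 + 1/4·h[0] + 1/4·h[1] + 1/8·h[3]
  h[1] = 1 + 3/8·h[0] + 3/8·h[1] + 1/8·h[3]
  h[3] = 1 + 1/4·h[0] + 1/8·h[1] + 1/4·h[3]
Solving the 3×3 linear system over states ≠ 2 gives exactly h = [392/121, 504/121, 0, 376/121] (h[2] = 0 is the target).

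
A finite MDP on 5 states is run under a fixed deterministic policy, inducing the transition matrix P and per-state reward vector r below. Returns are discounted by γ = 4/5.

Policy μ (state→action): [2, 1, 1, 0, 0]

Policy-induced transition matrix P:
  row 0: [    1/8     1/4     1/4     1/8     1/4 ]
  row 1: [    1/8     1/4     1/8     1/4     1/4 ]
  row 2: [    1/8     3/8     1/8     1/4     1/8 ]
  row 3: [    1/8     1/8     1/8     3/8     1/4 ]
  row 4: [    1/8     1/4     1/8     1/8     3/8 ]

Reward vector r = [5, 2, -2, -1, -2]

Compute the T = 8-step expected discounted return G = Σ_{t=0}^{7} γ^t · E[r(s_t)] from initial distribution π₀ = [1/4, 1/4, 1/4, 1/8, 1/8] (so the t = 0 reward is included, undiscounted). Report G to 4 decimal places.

t=0: π = [0.2500, 0.2500, 0.2500, 0.1250, 0.1250], E[r] = 0.8750, γ^t·E[r] = 0.875000, running G = 0.875000
t=1: π = [0.1250, 0.2656, 0.1563, 0.2188, 0.2344], E[r] = 0.1563, γ^t·E[r] = 0.125000, running G = 1.000000
t=2: π = [0.1250, 0.2422, 0.1406, 0.2324, 0.2598], E[r] = 0.0762, γ^t·E[r] = 0.048750, running G = 1.048750
t=3: π = [0.1250, 0.2385, 0.1406, 0.2310, 0.2649], E[r] = 0.0601, γ^t·E[r] = 0.030750, running G = 1.079500
t=4: π = [0.1250, 0.2387, 0.1406, 0.2301, 0.2655], E[r] = 0.0600, γ^t·E[r] = 0.024563, running G = 1.104063
t=5: π = [0.1250, 0.2388, 0.1406, 0.2299, 0.2656], E[r] = 0.0602, γ^t·E[r] = 0.019725, running G = 1.123788
t=6: π = [0.1250, 0.2388, 0.1406, 0.2299, 0.2656], E[r] = 0.0603, γ^t·E[r] = 0.015795, running G = 1.139583
t=7: π = [0.1250, 0.2388, 0.1406, 0.2299, 0.2656], E[r] = 0.0603, γ^t·E[r] = 0.012639, running G = 1.152222

G = 1.1522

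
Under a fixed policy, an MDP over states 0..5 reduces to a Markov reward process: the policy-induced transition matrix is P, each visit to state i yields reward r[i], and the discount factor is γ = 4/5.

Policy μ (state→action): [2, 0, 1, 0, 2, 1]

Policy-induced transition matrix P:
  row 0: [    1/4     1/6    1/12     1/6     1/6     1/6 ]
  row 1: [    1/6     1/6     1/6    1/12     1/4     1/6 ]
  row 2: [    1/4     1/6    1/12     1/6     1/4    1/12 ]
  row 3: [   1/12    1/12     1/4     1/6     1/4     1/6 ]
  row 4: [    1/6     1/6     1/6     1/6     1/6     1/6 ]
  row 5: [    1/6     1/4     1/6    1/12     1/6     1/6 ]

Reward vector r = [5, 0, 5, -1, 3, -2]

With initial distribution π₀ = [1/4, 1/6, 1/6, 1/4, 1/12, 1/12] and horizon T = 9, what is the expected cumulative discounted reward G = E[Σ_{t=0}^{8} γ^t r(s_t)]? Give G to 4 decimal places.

G = 8.0399

t=0: π = [0.2500, 0.1667, 0.1667, 0.2500, 0.0833, 0.0833], E[r] = 1.9167, γ^t·E[r] = 1.916667, running G = 1.916667
t=1: π = [0.1806, 0.1528, 0.1528, 0.1458, 0.2153, 0.1528], E[r] = 1.8611, γ^t·E[r] = 1.488889, running G = 3.405556
t=2: π = [0.1823, 0.1672, 0.1510, 0.1412, 0.2043, 0.1539], E[r] = 1.8304, γ^t·E[r] = 1.171481, running G = 4.577037
t=3: π = [0.1827, 0.1677, 0.1507, 0.1399, 0.2050, 0.1541], E[r] = 1.8335, γ^t·E[r] = 0.938741, running G = 5.515778
t=4: π = [0.1828, 0.1678, 0.1505, 0.1398, 0.2049, 0.1541], E[r] = 1.8332, γ^t·E[r] = 0.750864, running G = 6.266642
t=5: π = [0.1828, 0.1679, 0.1505, 0.1398, 0.2049, 0.1541], E[r] = 1.8331, γ^t·E[r] = 0.600686, running G = 6.867328
t=6: π = [0.1828, 0.1679, 0.1505, 0.1398, 0.2049, 0.1541], E[r] = 1.8331, γ^t·E[r] = 0.480549, running G = 7.347877
t=7: π = [0.1828, 0.1679, 0.1505, 0.1398, 0.2049, 0.1541], E[r] = 1.8331, γ^t·E[r] = 0.384439, running G = 7.732316
t=8: π = [0.1828, 0.1679, 0.1505, 0.1398, 0.2049, 0.1541], E[r] = 1.8331, γ^t·E[r] = 0.307551, running G = 8.039867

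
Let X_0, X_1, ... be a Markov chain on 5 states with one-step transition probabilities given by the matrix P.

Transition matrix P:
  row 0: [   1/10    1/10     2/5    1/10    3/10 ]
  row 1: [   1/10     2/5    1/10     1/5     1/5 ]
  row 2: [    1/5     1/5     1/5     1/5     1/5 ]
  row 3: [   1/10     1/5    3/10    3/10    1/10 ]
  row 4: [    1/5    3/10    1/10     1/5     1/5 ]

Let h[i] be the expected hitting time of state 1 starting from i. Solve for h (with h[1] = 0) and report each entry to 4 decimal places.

h = [5.3213, 0.0000, 4.9197, 4.9297, 4.4277]

First-step conditioning: h[1] = 0; for i ≠ 1, h[i] = 1 + Σ_k P[i][k]·h[k].
  h[0] = 1 + 1/10·h[0] + 2/5·h[2] + 1/10·h[3] + 3/10·h[4]
  h[2] = 1 + 1/5·h[0] + 1/5·h[2] + 1/5·h[3] + 1/5·h[4]
  h[3] = 1 + 1/10·h[0] + 3/10·h[2] + 3/10·h[3] + 1/10·h[4]
  h[4] = 1 + 1/5·h[0] + 1/10·h[2] + 1/5·h[3] + 1/5·h[4]
Solving the 4×4 linear system over states ≠ 1 gives exactly h = [1325/249, 0, 1225/249, 2455/498, 735/166] (h[1] = 0 is the target).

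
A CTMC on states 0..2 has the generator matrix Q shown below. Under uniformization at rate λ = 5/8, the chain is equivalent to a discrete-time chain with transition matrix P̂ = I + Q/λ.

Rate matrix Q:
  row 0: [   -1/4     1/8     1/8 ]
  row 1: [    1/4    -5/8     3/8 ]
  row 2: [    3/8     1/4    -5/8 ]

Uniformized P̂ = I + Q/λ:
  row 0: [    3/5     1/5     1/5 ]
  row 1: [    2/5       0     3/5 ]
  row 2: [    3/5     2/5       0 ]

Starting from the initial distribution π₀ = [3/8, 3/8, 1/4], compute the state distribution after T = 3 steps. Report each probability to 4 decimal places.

π = [0.5550, 0.1970, 0.2480]

t=0: π = [0.3750, 0.3750, 0.2500]
t=1: π = [0.5250, 0.1750, 0.3000]
t=2: π = [0.5650, 0.2250, 0.2100]
t=3: π = [0.5550, 0.1970, 0.2480]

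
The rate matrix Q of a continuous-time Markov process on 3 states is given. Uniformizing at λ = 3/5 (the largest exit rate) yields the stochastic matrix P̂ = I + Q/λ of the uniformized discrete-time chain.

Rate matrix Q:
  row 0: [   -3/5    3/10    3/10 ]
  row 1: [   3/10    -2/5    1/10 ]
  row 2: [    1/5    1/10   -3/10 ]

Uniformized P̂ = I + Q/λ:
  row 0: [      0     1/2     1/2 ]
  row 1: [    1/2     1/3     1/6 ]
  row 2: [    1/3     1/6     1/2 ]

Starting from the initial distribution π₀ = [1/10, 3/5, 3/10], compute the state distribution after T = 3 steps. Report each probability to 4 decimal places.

π = [0.3083, 0.3083, 0.3833]

t=0: π = [0.1000, 0.6000, 0.3000]
t=1: π = [0.4000, 0.3000, 0.3000]
t=2: π = [0.2500, 0.3500, 0.4000]
t=3: π = [0.3083, 0.3083, 0.3833]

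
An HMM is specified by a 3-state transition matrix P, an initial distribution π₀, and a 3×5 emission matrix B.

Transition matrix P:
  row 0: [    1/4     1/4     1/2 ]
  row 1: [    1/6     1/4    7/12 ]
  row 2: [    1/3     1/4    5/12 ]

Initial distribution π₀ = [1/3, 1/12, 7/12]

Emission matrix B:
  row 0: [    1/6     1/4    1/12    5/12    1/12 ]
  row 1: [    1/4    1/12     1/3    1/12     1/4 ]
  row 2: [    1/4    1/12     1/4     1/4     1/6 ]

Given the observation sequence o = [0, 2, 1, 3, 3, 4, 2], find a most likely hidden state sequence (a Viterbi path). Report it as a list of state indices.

t=0: δ = [5.556e-02, 2.083e-02, 1.458e-01]  (obs o_0=0)
t=1: δ = [4.051e-03, 1.215e-02, 1.519e-02]  ψ = [2, 2, 2]  (obs o_1=2)
t=2: δ = [1.266e-03, 3.165e-04, 5.908e-04]  ψ = [2, 2, 1]  (obs o_2=1)
t=3: δ = [1.319e-04, 2.637e-05, 1.582e-04]  ψ = [0, 0, 0]  (obs o_3=3)
t=4: δ = [2.198e-05, 3.297e-06, 1.648e-05]  ψ = [2, 2, 0]  (obs o_4=3)
t=5: δ = [4.579e-07, 1.374e-06, 1.831e-06]  ψ = [0, 0, 0]  (obs o_5=4)
t=6: δ = [5.087e-08, 1.526e-07, 2.003e-07]  ψ = [2, 2, 1]  (obs o_6=2)
backtrack: best end state = 2; path = [2, 2, 0, 2, 0, 1, 2]

path = [2, 2, 0, 2, 0, 1, 2]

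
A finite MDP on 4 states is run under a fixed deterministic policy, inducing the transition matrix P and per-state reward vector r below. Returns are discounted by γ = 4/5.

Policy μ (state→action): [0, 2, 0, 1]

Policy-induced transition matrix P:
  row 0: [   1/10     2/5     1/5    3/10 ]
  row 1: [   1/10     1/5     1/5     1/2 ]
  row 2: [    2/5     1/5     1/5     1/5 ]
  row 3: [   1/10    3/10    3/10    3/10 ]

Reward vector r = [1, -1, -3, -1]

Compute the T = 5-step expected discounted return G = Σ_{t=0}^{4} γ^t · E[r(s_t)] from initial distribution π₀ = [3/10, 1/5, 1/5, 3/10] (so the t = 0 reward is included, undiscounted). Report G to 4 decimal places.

t=0: π = [0.3000, 0.2000, 0.2000, 0.3000], E[r] = -0.8000, γ^t·E[r] = -0.800000, running G = -0.800000
t=1: π = [0.1600, 0.2900, 0.2300, 0.3200], E[r] = -1.1400, γ^t·E[r] = -0.912000, running G = -1.712000
t=2: π = [0.1690, 0.2640, 0.2320, 0.3350], E[r] = -1.1260, γ^t·E[r] = -0.720640, running G = -2.432640
t=3: π = [0.1696, 0.2673, 0.2335, 0.3296], E[r] = -1.1278, γ^t·E[r] = -0.577434, running G = -3.010074
t=4: π = [0.1701, 0.2669, 0.2330, 0.3301], E[r] = -1.1258, γ^t·E[r] = -0.461136, running G = -3.471209

G = -3.4712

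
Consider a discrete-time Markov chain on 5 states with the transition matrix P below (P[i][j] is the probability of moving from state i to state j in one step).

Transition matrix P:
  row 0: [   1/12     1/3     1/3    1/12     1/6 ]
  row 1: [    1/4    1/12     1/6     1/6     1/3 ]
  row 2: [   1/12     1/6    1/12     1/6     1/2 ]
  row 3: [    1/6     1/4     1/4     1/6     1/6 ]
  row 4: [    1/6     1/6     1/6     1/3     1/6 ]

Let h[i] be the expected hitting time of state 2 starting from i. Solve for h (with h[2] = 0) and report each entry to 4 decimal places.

First-step conditioning: h[2] = 0; for i ≠ 2, h[i] = 1 + Σ_k P[i][k]·h[k].
  h[0] = 1 + 1/12·h[0] + 1/3·h[1] + 1/12·h[3] + 1/6·h[4]
  h[1] = 1 + 1/4·h[0] + 1/12·h[1] + 1/6·h[3] + 1/3·h[4]
  h[3] = 1 + 1/6·h[0] + 1/4·h[1] + 1/6·h[3] + 1/6·h[4]
  h[4] = 1 + 1/6·h[0] + 1/6·h[1] + 1/3·h[3] + 1/6·h[4]
Solving the 4×4 linear system over states ≠ 2 gives exactly h = [12252/3029, 14208/3029, 0, 13188/3029, 14202/3029] (h[2] = 0 is the target).

h = [4.0449, 4.6907, 0.0000, 4.3539, 4.6887]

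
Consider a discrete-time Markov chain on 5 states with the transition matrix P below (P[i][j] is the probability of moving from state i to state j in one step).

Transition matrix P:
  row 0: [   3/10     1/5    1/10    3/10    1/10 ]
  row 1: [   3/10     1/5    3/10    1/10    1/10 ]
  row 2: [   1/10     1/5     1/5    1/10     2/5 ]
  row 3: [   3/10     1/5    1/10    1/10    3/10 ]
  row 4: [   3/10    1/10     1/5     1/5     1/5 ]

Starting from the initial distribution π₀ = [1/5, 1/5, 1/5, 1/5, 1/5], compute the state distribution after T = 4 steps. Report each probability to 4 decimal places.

t=0: π = [0.2000, 0.2000, 0.2000, 0.2000, 0.2000]
t=1: π = [0.2600, 0.1800, 0.1800, 0.1600, 0.2200]
t=2: π = [0.2640, 0.1780, 0.1760, 0.1740, 0.2080]
t=3: π = [0.2648, 0.1792, 0.1740, 0.1736, 0.2084]
t=4: π = [0.2652, 0.1792, 0.1741, 0.1738, 0.2078]

π = [0.2652, 0.1792, 0.1741, 0.1738, 0.2078]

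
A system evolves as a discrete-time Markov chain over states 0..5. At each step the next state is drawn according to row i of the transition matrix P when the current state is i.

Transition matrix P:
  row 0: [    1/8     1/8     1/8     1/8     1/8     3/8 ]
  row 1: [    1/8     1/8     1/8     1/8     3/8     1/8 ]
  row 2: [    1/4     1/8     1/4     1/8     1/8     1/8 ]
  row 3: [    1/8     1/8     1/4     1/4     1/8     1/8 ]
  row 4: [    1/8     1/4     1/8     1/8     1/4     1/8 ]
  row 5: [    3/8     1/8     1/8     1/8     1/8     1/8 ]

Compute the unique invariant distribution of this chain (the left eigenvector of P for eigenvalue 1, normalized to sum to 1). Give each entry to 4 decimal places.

π = [0.1884, 0.1481, 0.1633, 0.1429, 0.1852, 0.1721]

Balance equations π_j = Σ_i π_i·P[i][j]:
  π_0 = 1/8·π_0 + 1/8·π_1 + 1/4·π_2 + 1/8·π_3 + 1/8·π_4 + 3/8·π_5
  π_1 = 1/8·π_0 + 1/8·π_1 + 1/8·π_2 + 1/8·π_3 + 1/4·π_4 + 1/8·π_5
  π_2 = 1/8·π_0 + 1/8·π_1 + 1/4·π_2 + 1/4·π_3 + 1/8·π_4 + 1/8·π_5
  π_3 = 1/8·π_0 + 1/8·π_1 + 1/8·π_2 + 1/4·π_3 + 1/8·π_4 + 1/8·π_5
  π_4 = 1/8·π_0 + 3/8·π_1 + 1/8·π_2 + 1/8·π_3 + 1/4·π_4 + 1/8·π_5
  normalize: π_0 + π_1 + π_2 + π_3 + π_4 + π_5 = 1
Solving the linear system gives exactly π = [277/1470, 4/27, 8/49, 1/7, 5/27, 253/1470].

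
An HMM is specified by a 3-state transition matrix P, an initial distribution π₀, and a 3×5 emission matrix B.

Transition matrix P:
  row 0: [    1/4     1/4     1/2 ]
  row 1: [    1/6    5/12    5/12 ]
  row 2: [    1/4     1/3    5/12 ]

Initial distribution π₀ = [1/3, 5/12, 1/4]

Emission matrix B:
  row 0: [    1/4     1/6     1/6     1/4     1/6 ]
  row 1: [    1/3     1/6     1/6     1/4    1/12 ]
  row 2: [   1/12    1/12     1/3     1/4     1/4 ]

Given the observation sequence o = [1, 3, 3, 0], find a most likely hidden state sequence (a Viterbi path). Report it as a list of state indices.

path = [1, 1, 1, 1]

t=0: δ = [5.556e-02, 6.944e-02, 2.083e-02]  (obs o_0=1)
t=1: δ = [3.472e-03, 7.234e-03, 7.234e-03]  ψ = [0, 1, 1]  (obs o_1=3)
t=2: δ = [4.521e-04, 7.535e-04, 7.535e-04]  ψ = [2, 1, 1]  (obs o_2=3)
t=3: δ = [4.710e-05, 1.047e-04, 2.616e-05]  ψ = [2, 1, 1]  (obs o_3=0)
backtrack: best end state = 1; path = [1, 1, 1, 1]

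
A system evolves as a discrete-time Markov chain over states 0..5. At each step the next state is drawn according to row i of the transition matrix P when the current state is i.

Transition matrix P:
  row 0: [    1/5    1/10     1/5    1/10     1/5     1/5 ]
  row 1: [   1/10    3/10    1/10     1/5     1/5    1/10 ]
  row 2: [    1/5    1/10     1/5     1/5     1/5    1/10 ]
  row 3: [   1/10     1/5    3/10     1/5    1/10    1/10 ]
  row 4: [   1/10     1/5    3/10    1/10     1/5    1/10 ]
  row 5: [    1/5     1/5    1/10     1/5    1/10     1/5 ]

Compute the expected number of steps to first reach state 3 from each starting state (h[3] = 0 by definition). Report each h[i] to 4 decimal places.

First-step conditioning: h[3] = 0; for i ≠ 3, h[i] = 1 + Σ_k P[i][k]·h[k].
  h[0] = 1 + 1/5·h[0] + 1/10·h[1] + 1/5·h[2] + 1/5·h[4] + 1/5·h[5]
  h[1] = 1 + 1/10·h[0] + 3/10·h[1] + 1/10·h[2] + 1/5·h[4] + 1/10·h[5]
  h[2] = 1 + 1/5·h[0] + 1/10·h[1] + 1/5·h[2] + 1/5·h[4] + 1/10·h[5]
  h[4] = 1 + 1/10·h[0] + 1/5·h[1] + 3/10·h[2] + 1/5·h[4] + 1/10·h[5]
  h[5] = 1 + 1/5·h[0] + 1/5·h[1] + 1/10·h[2] + 1/10·h[4] + 1/5·h[5]
Solving the 5×5 linear system over states ≠ 3 gives exactly h = [39565/5934, 17780/2967, 36005/5934, 0, 39205/5934, 17800/2967] (h[3] = 0 is the target).

h = [6.6675, 5.9926, 6.0676, 0.0000, 6.6068, 5.9993]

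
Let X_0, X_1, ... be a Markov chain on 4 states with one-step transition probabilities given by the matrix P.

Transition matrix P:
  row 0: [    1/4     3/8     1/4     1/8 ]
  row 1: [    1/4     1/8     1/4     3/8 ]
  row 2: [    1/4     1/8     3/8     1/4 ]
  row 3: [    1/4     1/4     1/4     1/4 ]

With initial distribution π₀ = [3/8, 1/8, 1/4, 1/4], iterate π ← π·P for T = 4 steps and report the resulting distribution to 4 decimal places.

t=0: π = [0.3750, 0.1250, 0.2500, 0.2500]
t=1: π = [0.2500, 0.2500, 0.2813, 0.2188]
t=2: π = [0.2500, 0.2148, 0.2852, 0.2500]
t=3: π = [0.2500, 0.2188, 0.2856, 0.2456]
t=4: π = [0.2500, 0.2182, 0.2857, 0.2461]

π = [0.2500, 0.2182, 0.2857, 0.2461]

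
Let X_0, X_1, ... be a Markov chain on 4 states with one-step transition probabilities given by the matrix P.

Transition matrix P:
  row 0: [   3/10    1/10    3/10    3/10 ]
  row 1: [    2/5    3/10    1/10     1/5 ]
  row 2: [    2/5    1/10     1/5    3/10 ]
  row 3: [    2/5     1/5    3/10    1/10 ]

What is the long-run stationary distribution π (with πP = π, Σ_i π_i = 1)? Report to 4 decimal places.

Balance equations π_j = Σ_i π_i·P[i][j]:
  π_0 = 3/10·π_0 + 2/5·π_1 + 2/5·π_2 + 2/5·π_3
  π_1 = 1/10·π_0 + 3/10·π_1 + 1/10·π_2 + 1/5·π_3
  π_2 = 3/10·π_0 + 1/10·π_1 + 1/5·π_2 + 3/10·π_3
  normalize: π_0 + π_1 + π_2 + π_3 = 1
Solving the linear system gives exactly π = [4/11, 15/97, 261/1067, 23/97].

π = [0.3636, 0.1546, 0.2446, 0.2371]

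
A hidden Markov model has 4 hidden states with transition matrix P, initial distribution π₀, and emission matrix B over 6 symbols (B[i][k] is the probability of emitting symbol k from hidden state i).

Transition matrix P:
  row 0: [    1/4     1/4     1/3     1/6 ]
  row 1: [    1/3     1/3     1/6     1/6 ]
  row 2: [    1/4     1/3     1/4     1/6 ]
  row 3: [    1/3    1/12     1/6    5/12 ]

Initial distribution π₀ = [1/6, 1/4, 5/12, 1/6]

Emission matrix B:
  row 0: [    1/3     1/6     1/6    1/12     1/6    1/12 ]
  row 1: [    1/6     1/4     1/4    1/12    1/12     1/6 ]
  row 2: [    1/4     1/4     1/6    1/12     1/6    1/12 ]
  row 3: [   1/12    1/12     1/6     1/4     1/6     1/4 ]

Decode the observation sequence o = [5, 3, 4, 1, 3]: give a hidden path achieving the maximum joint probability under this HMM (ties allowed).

t=0: δ = [1.389e-02, 4.167e-02, 3.472e-02, 4.167e-02]  (obs o_0=5)
t=1: δ = [1.157e-03, 1.157e-03, 7.234e-04, 4.340e-03]  ψ = [1, 1, 2, 3]  (obs o_1=3)
t=2: δ = [2.411e-04, 3.215e-05, 1.206e-04, 3.014e-04]  ψ = [3, 1, 3, 3]  (obs o_2=4)
t=3: δ = [1.674e-05, 1.507e-05, 2.009e-05, 1.047e-05]  ψ = [3, 0, 0, 3]  (obs o_3=1)
t=4: δ = [4.186e-07, 5.582e-07, 4.651e-07, 1.090e-06]  ψ = [1, 2, 0, 3]  (obs o_4=3)
backtrack: best end state = 3; path = [3, 3, 3, 3, 3]

path = [3, 3, 3, 3, 3]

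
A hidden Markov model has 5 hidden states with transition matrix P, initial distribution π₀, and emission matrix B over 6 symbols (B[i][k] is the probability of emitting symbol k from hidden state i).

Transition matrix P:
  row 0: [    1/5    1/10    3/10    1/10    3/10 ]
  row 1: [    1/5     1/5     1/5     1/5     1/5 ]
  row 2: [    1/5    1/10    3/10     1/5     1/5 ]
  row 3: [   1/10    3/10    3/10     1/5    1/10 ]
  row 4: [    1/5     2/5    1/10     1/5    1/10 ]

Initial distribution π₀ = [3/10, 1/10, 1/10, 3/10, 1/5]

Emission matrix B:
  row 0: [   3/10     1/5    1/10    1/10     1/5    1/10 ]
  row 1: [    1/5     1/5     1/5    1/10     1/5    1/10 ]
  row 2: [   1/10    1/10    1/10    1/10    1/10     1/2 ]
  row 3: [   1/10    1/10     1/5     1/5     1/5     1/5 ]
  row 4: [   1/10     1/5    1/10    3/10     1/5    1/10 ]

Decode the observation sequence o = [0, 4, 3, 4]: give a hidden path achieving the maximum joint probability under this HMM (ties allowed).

path = [0, 0, 4, 1]

t=0: δ = [9.000e-02, 2.000e-02, 1.000e-02, 3.000e-02, 2.000e-02]  (obs o_0=0)
t=1: δ = [3.600e-03, 1.800e-03, 2.700e-03, 1.800e-03, 5.400e-03]  ψ = [0, 0, 0, 0, 0]  (obs o_1=4)
t=2: δ = [1.080e-04, 2.160e-04, 1.080e-04, 2.160e-04, 3.240e-04]  ψ = [4, 4, 0, 4, 0]  (obs o_2=3)
t=3: δ = [1.296e-05, 2.592e-05, 6.480e-06, 1.296e-05, 8.640e-06]  ψ = [4, 4, 3, 4, 1]  (obs o_3=4)
backtrack: best end state = 1; path = [0, 0, 4, 1]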